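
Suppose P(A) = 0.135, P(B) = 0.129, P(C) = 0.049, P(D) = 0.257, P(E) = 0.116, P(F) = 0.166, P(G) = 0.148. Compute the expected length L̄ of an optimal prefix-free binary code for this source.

Repeatedly combine the two least-probable nodes; the expected code length is the sum of the merged weights.
merge 49/1000 + 29/250 → 33/200
merge 129/1000 + 27/200 → 33/125
merge 37/250 + 33/200 → 313/1000
merge 83/500 + 257/1000 → 423/1000
merge 33/125 + 313/1000 → 577/1000
merge 423/1000 + 577/1000 → 1
L = 33/200 + 33/125 + 313/1000 + 423/1000 + 577/1000 + 1 = 1371/500 = 2.742 bits/symbol.

2.742 bits/symbol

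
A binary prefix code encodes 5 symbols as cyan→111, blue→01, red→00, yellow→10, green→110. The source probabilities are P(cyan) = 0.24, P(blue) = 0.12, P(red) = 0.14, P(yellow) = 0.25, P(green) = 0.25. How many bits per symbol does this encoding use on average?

L̄ = Σ pᵢ·ℓᵢ = 0.24·3 + 0.12·2 + 0.14·2 + 0.25·2 + 0.25·3 = 2.49 bits/symbol.

2.49 bits/symbol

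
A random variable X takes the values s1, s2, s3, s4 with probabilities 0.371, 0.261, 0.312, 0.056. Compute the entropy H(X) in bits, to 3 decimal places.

H = −Σ pᵢ log₂ pᵢ.
−0.371·log₂(0.371) = 0.5307
−0.261·log₂(0.261) = 0.5058
−0.312·log₂(0.312) = 0.5243
−0.056·log₂(0.056) = 0.2329
Sum ≈ 1.7937 → 1.794 bits.

1.794 bits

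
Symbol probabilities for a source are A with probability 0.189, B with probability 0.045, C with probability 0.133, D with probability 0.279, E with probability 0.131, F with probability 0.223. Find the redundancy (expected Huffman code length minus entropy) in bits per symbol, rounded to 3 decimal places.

Entropy H = −Σ p log₂ p ≈ 2.4234 bits.
Huffman merges: 9/200+131/1000→22/125; 133/1000+22/125→309/1000; 189/1000+223/1000→103/250; 279/1000+309/1000→147/250; 103/250+147/250→1. L = 497/200 ≈ 2.4850.
L − H = 2.4850 − 2.4234 = 0.062 bits.

0.062 bits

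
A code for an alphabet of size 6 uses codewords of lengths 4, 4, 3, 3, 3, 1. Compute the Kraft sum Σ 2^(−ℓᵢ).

With common denominator 2^4 = 16: Σ 2^(−ℓᵢ) = 1/16 + 1/16 + 2/16 + 2/16 + 2/16 + 8/16 = 16/16 = 1.

1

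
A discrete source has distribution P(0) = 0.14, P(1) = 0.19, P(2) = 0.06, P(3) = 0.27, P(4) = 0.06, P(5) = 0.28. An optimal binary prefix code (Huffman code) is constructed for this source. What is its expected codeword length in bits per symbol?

Repeatedly combine the two least-probable nodes; the expected code length is the sum of the merged weights.
merge 3/50 + 3/50 → 3/25
merge 3/25 + 7/50 → 13/50
merge 19/100 + 13/50 → 9/20
merge 27/100 + 7/25 → 11/20
merge 9/20 + 11/20 → 1
L = 3/25 + 13/50 + 9/20 + 11/20 + 1 = 119/50 = 2.38 bits/symbol.

2.38 bits/symbol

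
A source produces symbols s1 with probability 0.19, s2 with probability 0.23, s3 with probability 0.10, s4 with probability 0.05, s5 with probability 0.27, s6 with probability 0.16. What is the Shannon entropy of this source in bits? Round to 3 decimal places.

2.424 bits

H = −Σ pᵢ log₂ pᵢ.
−0.19·log₂(0.19) = 0.4552
−0.23·log₂(0.23) = 0.4877
−0.10·log₂(0.10) = 0.3322
−0.05·log₂(0.05) = 0.2161
−0.27·log₂(0.27) = 0.5100
−0.16·log₂(0.16) = 0.4230
Sum ≈ 2.4242 → 2.424 bits.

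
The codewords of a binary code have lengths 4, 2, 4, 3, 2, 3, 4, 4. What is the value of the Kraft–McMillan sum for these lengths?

With common denominator 2^4 = 16: Σ 2^(−ℓᵢ) = 1/16 + 4/16 + 1/16 + 2/16 + 4/16 + 2/16 + 1/16 + 1/16 = 16/16 = 1.

1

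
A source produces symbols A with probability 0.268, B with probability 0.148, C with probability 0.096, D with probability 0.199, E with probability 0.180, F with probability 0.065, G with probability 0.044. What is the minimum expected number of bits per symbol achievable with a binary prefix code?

Repeatedly combine the two least-probable nodes; the expected code length is the sum of the merged weights.
merge 11/250 + 13/200 → 109/1000
merge 12/125 + 109/1000 → 41/200
merge 37/250 + 9/50 → 41/125
merge 199/1000 + 41/200 → 101/250
merge 67/250 + 41/125 → 149/250
merge 101/250 + 149/250 → 1
L = 109/1000 + 41/200 + 41/125 + 101/250 + 149/250 + 1 = 1321/500 = 2.642 bits/symbol.

2.642 bits/symbol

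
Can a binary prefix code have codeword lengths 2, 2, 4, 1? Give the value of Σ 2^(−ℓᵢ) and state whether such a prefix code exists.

With common denominator 2^4 = 16: Σ 2^(−ℓᵢ) = 4/16 + 4/16 + 1/16 + 8/16 = 17/16 = 1.0625.
Kraft's inequality requires Σ ≤ 1; here Σ = 1.0625 > 1, so no such prefix code exists.

1.0625; no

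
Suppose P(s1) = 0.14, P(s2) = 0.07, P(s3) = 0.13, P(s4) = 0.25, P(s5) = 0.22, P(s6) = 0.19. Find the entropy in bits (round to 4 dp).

2.4841 bits

H = −Σ pᵢ log₂ pᵢ.
−0.14·log₂(0.14) = 0.3971
−0.07·log₂(0.07) = 0.2686
−0.13·log₂(0.13) = 0.3826
−0.25·log₂(0.25) = 0.5000
−0.22·log₂(0.22) = 0.4806
−0.19·log₂(0.19) = 0.4552
Sum ≈ 2.4841 → 2.4841 bits.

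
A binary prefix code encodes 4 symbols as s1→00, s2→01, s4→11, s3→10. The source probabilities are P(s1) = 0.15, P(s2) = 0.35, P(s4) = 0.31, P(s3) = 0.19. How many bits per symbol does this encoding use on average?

L̄ = Σ pᵢ·ℓᵢ = 0.15·2 + 0.35·2 + 0.31·2 + 0.19·2 = 2 bits/symbol.

2 bits/symbol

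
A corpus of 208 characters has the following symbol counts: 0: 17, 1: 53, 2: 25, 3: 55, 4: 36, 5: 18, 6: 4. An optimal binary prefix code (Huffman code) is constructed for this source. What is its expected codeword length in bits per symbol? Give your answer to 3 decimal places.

2.582 bits/symbol

Probabilities are the counts divided by 208.
Repeatedly combine the two least-probable nodes; the expected code length is the sum of the merged weights.
merge 1/52 + 17/208 → 21/208
merge 9/104 + 21/208 → 3/16
merge 25/208 + 9/52 → 61/208
merge 3/16 + 53/208 → 23/52
merge 55/208 + 61/208 → 29/52
merge 23/52 + 29/52 → 1
L = 21/208 + 3/16 + 61/208 + 23/52 + 29/52 + 1 = 537/208 ≈ 2.582 bits/symbol.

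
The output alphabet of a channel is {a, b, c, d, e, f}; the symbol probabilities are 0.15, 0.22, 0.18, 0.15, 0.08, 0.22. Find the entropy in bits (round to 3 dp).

2.519 bits

H = −Σ pᵢ log₂ pᵢ.
−0.15·log₂(0.15) = 0.4105
−0.22·log₂(0.22) = 0.4806
−0.18·log₂(0.18) = 0.4453
−0.15·log₂(0.15) = 0.4105
−0.08·log₂(0.08) = 0.2915
−0.22·log₂(0.22) = 0.4806
Sum ≈ 2.5191 → 2.519 bits.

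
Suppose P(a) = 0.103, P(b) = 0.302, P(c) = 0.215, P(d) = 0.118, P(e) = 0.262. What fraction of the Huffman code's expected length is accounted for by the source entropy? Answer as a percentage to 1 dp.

99.3%

Entropy H = −Σ p log₂ p ≈ 2.2063 bits.
Huffman merges: 103/1000+59/500→221/1000; 43/200+221/1000→109/250; 131/500+151/500→141/250; 109/250+141/250→1. L = 2221/1000 ≈ 2.2210.
Efficiency = H/L = 2.2063/2.2210 = 99.3%.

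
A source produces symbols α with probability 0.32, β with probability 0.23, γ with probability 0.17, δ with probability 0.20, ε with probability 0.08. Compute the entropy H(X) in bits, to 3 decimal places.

H = −Σ pᵢ log₂ pᵢ.
−0.32·log₂(0.32) = 0.5260
−0.23·log₂(0.23) = 0.4877
−0.17·log₂(0.17) = 0.4346
−0.20·log₂(0.20) = 0.4644
−0.08·log₂(0.08) = 0.2915
Sum ≈ 2.2042 → 2.204 bits.

2.204 bits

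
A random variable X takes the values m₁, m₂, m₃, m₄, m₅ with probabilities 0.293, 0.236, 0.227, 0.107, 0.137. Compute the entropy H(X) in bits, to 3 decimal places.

2.234 bits

H = −Σ pᵢ log₂ pᵢ.
−0.293·log₂(0.293) = 0.5189
−0.236·log₂(0.236) = 0.4916
−0.227·log₂(0.227) = 0.4856
−0.107·log₂(0.107) = 0.3450
−0.137·log₂(0.137) = 0.3929
Sum ≈ 2.2340 → 2.234 bits.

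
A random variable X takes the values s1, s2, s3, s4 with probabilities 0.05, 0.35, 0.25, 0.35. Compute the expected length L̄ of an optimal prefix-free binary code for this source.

Repeatedly combine the two least-probable nodes; the expected code length is the sum of the merged weights.
merge 1/20 + 1/4 → 3/10
merge 3/10 + 7/20 → 13/20
merge 7/20 + 13/20 → 1
L = 3/10 + 13/20 + 1 = 39/20 = 1.95 bits/symbol.

1.95 bits/symbol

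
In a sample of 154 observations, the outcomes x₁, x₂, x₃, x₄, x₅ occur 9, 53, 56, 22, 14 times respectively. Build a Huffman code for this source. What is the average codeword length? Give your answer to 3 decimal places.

Probabilities are the counts divided by 154.
Repeatedly combine the two least-probable nodes; the expected code length is the sum of the merged weights.
merge 9/154 + 1/11 → 23/154
merge 1/7 + 23/154 → 45/154
merge 45/154 + 53/154 → 7/11
merge 4/11 + 7/11 → 1
L = 23/154 + 45/154 + 7/11 + 1 = 160/77 ≈ 2.078 bits/symbol.

2.078 bits/symbol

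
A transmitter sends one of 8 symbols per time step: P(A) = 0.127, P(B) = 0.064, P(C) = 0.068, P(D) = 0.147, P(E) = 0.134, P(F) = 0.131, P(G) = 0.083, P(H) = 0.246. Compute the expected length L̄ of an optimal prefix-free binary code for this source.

2.886 bits/symbol

Repeatedly combine the two least-probable nodes; the expected code length is the sum of the merged weights.
merge 8/125 + 17/250 → 33/250
merge 83/1000 + 127/1000 → 21/100
merge 131/1000 + 33/250 → 263/1000
merge 67/500 + 147/1000 → 281/1000
merge 21/100 + 123/500 → 57/125
merge 263/1000 + 281/1000 → 68/125
merge 57/125 + 68/125 → 1
L = 33/250 + 21/100 + 263/1000 + 281/1000 + 57/125 + 68/125 + 1 = 1443/500 = 2.886 bits/symbol.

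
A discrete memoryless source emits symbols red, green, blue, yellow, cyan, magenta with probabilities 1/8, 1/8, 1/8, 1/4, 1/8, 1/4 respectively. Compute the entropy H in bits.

Each probability is a power of 1/2, so log₂(1/p) is an integer.
H = Σ p·log₂(1/p) = 1/8·3 + 1/8·3 + 1/8·3 + 1/4·2 + 1/8·3 + 1/4·2 = 2.5 bits.

2.5 bits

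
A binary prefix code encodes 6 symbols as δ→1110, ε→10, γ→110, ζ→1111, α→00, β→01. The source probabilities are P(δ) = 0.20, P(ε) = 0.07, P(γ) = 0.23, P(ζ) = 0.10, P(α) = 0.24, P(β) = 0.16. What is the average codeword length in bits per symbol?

2.83 bits/symbol

L̄ = Σ pᵢ·ℓᵢ = 0.20·4 + 0.07·2 + 0.23·3 + 0.10·4 + 0.24·2 + 0.16·2 = 2.83 bits/symbol.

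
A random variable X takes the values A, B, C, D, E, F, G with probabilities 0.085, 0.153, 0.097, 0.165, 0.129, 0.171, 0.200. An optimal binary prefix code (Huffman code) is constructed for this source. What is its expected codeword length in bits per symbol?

Repeatedly combine the two least-probable nodes; the expected code length is the sum of the merged weights.
merge 17/200 + 97/1000 → 91/500
merge 129/1000 + 153/1000 → 141/500
merge 33/200 + 171/1000 → 42/125
merge 91/500 + 1/5 → 191/500
merge 141/500 + 42/125 → 309/500
merge 191/500 + 309/500 → 1
L = 91/500 + 141/500 + 42/125 + 191/500 + 309/500 + 1 = 14/5 = 2.8 bits/symbol.

2.8 bits/symbol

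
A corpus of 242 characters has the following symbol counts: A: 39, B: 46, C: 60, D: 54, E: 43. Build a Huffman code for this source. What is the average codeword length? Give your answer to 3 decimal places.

Probabilities are the counts divided by 242.
Repeatedly combine the two least-probable nodes; the expected code length is the sum of the merged weights.
merge 39/242 + 43/242 → 41/121
merge 23/121 + 27/121 → 50/121
merge 30/121 + 41/121 → 71/121
merge 50/121 + 71/121 → 1
L = 41/121 + 50/121 + 71/121 + 1 = 283/121 ≈ 2.339 bits/symbol.

2.339 bits/symbol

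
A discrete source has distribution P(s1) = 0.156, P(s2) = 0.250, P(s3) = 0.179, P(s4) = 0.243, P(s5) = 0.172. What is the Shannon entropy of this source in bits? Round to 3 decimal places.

2.295 bits

H = −Σ pᵢ log₂ pᵢ.
−0.156·log₂(0.156) = 0.4181
−0.250·log₂(0.250) = 0.5000
−0.179·log₂(0.179) = 0.4443
−0.243·log₂(0.243) = 0.4960
−0.172·log₂(0.172) = 0.4368
Sum ≈ 2.2952 → 2.295 bits.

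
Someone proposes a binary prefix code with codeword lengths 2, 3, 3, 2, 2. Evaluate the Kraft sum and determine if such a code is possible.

1; yes

With common denominator 2^3 = 8: Σ 2^(−ℓᵢ) = 2/8 + 1/8 + 1/8 + 2/8 + 2/8 = 8/8 = 1.
Kraft's inequality requires Σ ≤ 1; here Σ = 1 ≤ 1, so such a prefix code exists.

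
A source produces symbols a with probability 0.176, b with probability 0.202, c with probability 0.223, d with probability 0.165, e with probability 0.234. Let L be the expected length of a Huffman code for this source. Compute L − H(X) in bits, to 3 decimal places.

0.032 bits

Entropy H = −Σ p log₂ p ≈ 2.3093 bits.
Huffman merges: 33/200+22/125→341/1000; 101/500+223/1000→17/40; 117/500+341/1000→23/40; 17/40+23/40→1. L = 2341/1000 ≈ 2.3410.
L − H = 2.3410 − 2.3093 = 0.032 bits.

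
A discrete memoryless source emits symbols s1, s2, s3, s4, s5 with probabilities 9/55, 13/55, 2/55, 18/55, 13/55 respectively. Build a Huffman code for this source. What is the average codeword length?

Repeatedly combine the two least-probable nodes; the expected code length is the sum of the merged weights.
merge 2/55 + 9/55 → 1/5
merge 1/5 + 13/55 → 24/55
merge 13/55 + 18/55 → 31/55
merge 24/55 + 31/55 → 1
L = 1/5 + 24/55 + 31/55 + 1 = 11/5 = 2.2 bits/symbol.

2.2 bits/symbol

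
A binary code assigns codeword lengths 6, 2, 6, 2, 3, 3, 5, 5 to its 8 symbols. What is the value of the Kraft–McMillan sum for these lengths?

0.84375

With common denominator 2^6 = 64: Σ 2^(−ℓᵢ) = 1/64 + 16/64 + 1/64 + 16/64 + 8/64 + 8/64 + 2/64 + 2/64 = 54/64 = 0.84375.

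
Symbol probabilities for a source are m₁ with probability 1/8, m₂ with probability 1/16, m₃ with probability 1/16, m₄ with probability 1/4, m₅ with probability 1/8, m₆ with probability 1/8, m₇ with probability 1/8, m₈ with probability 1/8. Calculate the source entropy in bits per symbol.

Each probability is a power of 1/2, so log₂(1/p) is an integer.
H = Σ p·log₂(1/p) = 1/8·3 + 1/16·4 + 1/16·4 + 1/4·2 + 1/8·3 + 1/8·3 + 1/8·3 + 1/8·3 = 2.875 bits.

2.875 bits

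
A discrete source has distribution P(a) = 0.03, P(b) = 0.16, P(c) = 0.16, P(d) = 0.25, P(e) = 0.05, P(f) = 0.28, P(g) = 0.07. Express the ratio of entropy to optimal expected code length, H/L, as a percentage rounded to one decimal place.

98.3%

Entropy H = −Σ p log₂ p ≈ 2.4967 bits.
Huffman merges: 3/100+1/20→2/25; 7/100+2/25→3/20; 3/20+4/25→31/100; 4/25+1/4→41/100; 7/25+31/100→59/100; 41/100+59/100→1. L = 127/50 ≈ 2.5400.
Efficiency = H/L = 2.4967/2.5400 = 98.3%.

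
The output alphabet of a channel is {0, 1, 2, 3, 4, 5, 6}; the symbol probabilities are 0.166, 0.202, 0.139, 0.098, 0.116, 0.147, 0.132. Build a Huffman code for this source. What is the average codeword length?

Repeatedly combine the two least-probable nodes; the expected code length is the sum of the merged weights.
merge 49/500 + 29/250 → 107/500
merge 33/250 + 139/1000 → 271/1000
merge 147/1000 + 83/500 → 313/1000
merge 101/500 + 107/500 → 52/125
merge 271/1000 + 313/1000 → 73/125
merge 52/125 + 73/125 → 1
L = 107/500 + 271/1000 + 313/1000 + 52/125 + 73/125 + 1 = 1399/500 = 2.798 bits/symbol.

2.798 bits/symbol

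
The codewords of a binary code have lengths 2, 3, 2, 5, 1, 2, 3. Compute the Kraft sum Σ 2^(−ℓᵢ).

1.53125

With common denominator 2^5 = 32: Σ 2^(−ℓᵢ) = 8/32 + 4/32 + 8/32 + 1/32 + 16/32 + 8/32 + 4/32 = 49/32 = 1.53125.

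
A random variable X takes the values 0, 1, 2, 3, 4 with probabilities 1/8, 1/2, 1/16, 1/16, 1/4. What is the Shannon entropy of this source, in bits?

Each probability is a power of 1/2, so log₂(1/p) is an integer.
H = Σ p·log₂(1/p) = 1/8·3 + 1/2·1 + 1/16·4 + 1/16·4 + 1/4·2 = 1.875 bits.

1.875 bits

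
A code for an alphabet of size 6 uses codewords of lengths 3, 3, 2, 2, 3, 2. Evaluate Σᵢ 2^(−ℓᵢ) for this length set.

1.125

With common denominator 2^3 = 8: Σ 2^(−ℓᵢ) = 1/8 + 1/8 + 2/8 + 2/8 + 1/8 + 2/8 = 9/8 = 1.125.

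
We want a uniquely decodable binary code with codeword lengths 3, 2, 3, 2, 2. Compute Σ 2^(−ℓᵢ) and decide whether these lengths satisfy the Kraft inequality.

With common denominator 2^3 = 8: Σ 2^(−ℓᵢ) = 1/8 + 2/8 + 1/8 + 2/8 + 2/8 = 8/8 = 1.
Kraft's inequality requires Σ ≤ 1; here Σ = 1 ≤ 1, so such a prefix code exists.

1; yes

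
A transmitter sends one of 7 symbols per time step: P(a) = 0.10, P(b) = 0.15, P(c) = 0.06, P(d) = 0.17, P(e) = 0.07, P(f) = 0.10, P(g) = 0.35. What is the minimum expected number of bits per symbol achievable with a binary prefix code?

Repeatedly combine the two least-probable nodes; the expected code length is the sum of the merged weights.
merge 3/50 + 7/100 → 13/100
merge 1/10 + 1/10 → 1/5
merge 13/100 + 3/20 → 7/25
merge 17/100 + 1/5 → 37/100
merge 7/25 + 7/20 → 63/100
merge 37/100 + 63/100 → 1
L = 13/100 + 1/5 + 7/25 + 37/100 + 63/100 + 1 = 261/100 = 2.61 bits/symbol.

2.61 bits/symbol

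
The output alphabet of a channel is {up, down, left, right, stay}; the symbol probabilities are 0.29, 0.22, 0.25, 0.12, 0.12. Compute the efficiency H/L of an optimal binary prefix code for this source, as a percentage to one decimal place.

99.7%

Entropy H = −Σ p log₂ p ≈ 2.2326 bits.
Huffman merges: 3/25+3/25→6/25; 11/50+6/25→23/50; 1/4+29/100→27/50; 23/50+27/50→1. L = 56/25 ≈ 2.2400.
Efficiency = H/L = 2.2326/2.2400 = 99.7%.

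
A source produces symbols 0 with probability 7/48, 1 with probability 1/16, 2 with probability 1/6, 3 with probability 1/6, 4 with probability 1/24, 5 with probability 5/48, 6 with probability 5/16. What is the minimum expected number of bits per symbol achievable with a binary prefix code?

2.625 bits/symbol

Repeatedly combine the two least-probable nodes; the expected code length is the sum of the merged weights.
merge 1/24 + 1/16 → 5/48
merge 5/48 + 5/48 → 5/24
merge 7/48 + 1/6 → 5/16
merge 1/6 + 5/24 → 3/8
merge 5/16 + 5/16 → 5/8
merge 3/8 + 5/8 → 1
L = 5/48 + 5/24 + 5/16 + 3/8 + 5/8 + 1 = 21/8 = 2.625 bits/symbol.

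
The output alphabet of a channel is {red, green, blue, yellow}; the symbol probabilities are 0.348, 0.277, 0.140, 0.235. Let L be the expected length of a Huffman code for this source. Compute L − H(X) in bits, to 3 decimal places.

0.069 bits

Entropy H = −Σ p log₂ p ≈ 1.9311 bits.
Huffman merges: 7/50+47/200→3/8; 277/1000+87/250→5/8; 3/8+5/8→1. L = 2 ≈ 2.0000.
L − H = 2.0000 − 1.9311 = 0.069 bits.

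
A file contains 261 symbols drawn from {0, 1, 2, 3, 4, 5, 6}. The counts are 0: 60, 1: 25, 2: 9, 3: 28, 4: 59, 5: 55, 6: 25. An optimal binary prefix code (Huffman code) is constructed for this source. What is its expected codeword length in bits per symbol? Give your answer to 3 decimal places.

2.667 bits/symbol

Probabilities are the counts divided by 261.
Repeatedly combine the two least-probable nodes; the expected code length is the sum of the merged weights.
merge 1/29 + 25/261 → 34/261
merge 25/261 + 28/261 → 53/261
merge 34/261 + 53/261 → 1/3
merge 55/261 + 59/261 → 38/87
merge 20/87 + 1/3 → 49/87
merge 38/87 + 49/87 → 1
L = 34/261 + 53/261 + 1/3 + 38/87 + 49/87 + 1 = 8/3 ≈ 2.667 bits/symbol.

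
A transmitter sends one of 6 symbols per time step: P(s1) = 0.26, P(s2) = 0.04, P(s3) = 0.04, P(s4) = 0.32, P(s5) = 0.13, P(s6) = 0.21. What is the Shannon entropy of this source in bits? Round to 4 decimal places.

H = −Σ pᵢ log₂ pᵢ.
−0.26·log₂(0.26) = 0.5053
−0.04·log₂(0.04) = 0.1858
−0.04·log₂(0.04) = 0.1858
−0.32·log₂(0.32) = 0.5260
−0.13·log₂(0.13) = 0.3826
−0.21·log₂(0.21) = 0.4728
Sum ≈ 2.2583 → 2.2583 bits.

2.2583 bits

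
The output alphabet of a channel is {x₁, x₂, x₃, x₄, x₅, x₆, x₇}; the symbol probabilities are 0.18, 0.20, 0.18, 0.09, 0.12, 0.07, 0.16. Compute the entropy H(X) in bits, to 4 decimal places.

2.7263 bits

H = −Σ pᵢ log₂ pᵢ.
−0.18·log₂(0.18) = 0.4453
−0.20·log₂(0.20) = 0.4644
−0.18·log₂(0.18) = 0.4453
−0.09·log₂(0.09) = 0.3127
−0.12·log₂(0.12) = 0.3671
−0.07·log₂(0.07) = 0.2686
−0.16·log₂(0.16) = 0.4230
Sum ≈ 2.7263 → 2.7263 bits.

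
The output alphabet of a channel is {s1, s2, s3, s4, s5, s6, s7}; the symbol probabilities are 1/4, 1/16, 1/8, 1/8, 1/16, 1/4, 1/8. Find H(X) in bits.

2.625 bits

Each probability is a power of 1/2, so log₂(1/p) is an integer.
H = Σ p·log₂(1/p) = 1/4·2 + 1/16·4 + 1/8·3 + 1/8·3 + 1/16·4 + 1/4·2 + 1/8·3 = 2.625 bits.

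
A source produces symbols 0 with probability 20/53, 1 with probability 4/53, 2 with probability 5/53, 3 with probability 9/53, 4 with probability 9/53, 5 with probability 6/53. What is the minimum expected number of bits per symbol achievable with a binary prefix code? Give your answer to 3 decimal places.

2.415 bits/symbol

Repeatedly combine the two least-probable nodes; the expected code length is the sum of the merged weights.
merge 4/53 + 5/53 → 9/53
merge 6/53 + 9/53 → 15/53
merge 9/53 + 9/53 → 18/53
merge 15/53 + 18/53 → 33/53
merge 20/53 + 33/53 → 1
L = 9/53 + 15/53 + 18/53 + 33/53 + 1 = 128/53 ≈ 2.415 bits/symbol.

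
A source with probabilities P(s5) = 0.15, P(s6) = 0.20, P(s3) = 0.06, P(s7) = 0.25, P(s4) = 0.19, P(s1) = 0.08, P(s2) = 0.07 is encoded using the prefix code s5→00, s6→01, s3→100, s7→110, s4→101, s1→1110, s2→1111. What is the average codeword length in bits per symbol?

L̄ = Σ pᵢ·ℓᵢ = 0.15·2 + 0.20·2 + 0.06·3 + 0.25·3 + 0.19·3 + 0.08·4 + 0.07·4 = 2.8 bits/symbol.

2.8 bits/symbol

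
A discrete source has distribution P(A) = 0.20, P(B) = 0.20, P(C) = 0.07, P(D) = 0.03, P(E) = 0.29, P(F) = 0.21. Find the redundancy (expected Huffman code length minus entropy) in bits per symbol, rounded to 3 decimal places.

0.060 bits

Entropy H = −Σ p log₂ p ≈ 2.3398 bits.
Huffman merges: 3/100+7/100→1/10; 1/10+1/5→3/10; 1/5+21/100→41/100; 29/100+3/10→59/100; 41/100+59/100→1. L = 12/5 ≈ 2.4000.
L − H = 2.4000 − 2.3398 = 0.060 bits.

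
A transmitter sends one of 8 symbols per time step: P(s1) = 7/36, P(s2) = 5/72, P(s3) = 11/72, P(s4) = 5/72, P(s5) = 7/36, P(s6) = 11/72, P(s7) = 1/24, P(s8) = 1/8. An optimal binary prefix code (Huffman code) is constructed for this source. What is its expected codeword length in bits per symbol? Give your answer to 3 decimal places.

Repeatedly combine the two least-probable nodes; the expected code length is the sum of the merged weights.
merge 1/24 + 5/72 → 1/9
merge 5/72 + 1/9 → 13/72
merge 1/8 + 11/72 → 5/18
merge 11/72 + 13/72 → 1/3
merge 7/36 + 7/36 → 7/18
merge 5/18 + 1/3 → 11/18
merge 7/18 + 11/18 → 1
L = 1/9 + 13/72 + 5/18 + 1/3 + 7/18 + 11/18 + 1 = 209/72 ≈ 2.903 bits/symbol.

2.903 bits/symbol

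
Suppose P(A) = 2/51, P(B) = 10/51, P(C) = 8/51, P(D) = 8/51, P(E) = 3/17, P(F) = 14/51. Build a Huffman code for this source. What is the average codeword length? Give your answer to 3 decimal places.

2.529 bits/symbol

Repeatedly combine the two least-probable nodes; the expected code length is the sum of the merged weights.
merge 2/51 + 8/51 → 10/51
merge 8/51 + 3/17 → 1/3
merge 10/51 + 10/51 → 20/51
merge 14/51 + 1/3 → 31/51
merge 20/51 + 31/51 → 1
L = 10/51 + 1/3 + 20/51 + 31/51 + 1 = 43/17 ≈ 2.529 bits/symbol.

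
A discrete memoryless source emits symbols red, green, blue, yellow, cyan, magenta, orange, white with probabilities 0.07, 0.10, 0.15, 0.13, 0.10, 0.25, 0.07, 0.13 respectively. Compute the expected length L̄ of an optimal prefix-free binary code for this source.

2.89 bits/symbol

Repeatedly combine the two least-probable nodes; the expected code length is the sum of the merged weights.
merge 7/100 + 7/100 → 7/50
merge 1/10 + 1/10 → 1/5
merge 13/100 + 13/100 → 13/50
merge 7/50 + 3/20 → 29/100
merge 1/5 + 1/4 → 9/20
merge 13/50 + 29/100 → 11/20
merge 9/20 + 11/20 → 1
L = 7/50 + 1/5 + 13/50 + 29/100 + 9/20 + 11/20 + 1 = 289/100 = 2.89 bits/symbol.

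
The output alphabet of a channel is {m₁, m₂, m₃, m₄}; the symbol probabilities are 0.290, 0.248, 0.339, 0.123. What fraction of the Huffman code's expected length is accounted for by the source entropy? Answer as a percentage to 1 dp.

95.9%

Entropy H = −Σ p log₂ p ≈ 1.9177 bits.
Huffman merges: 123/1000+31/125→371/1000; 29/100+339/1000→629/1000; 371/1000+629/1000→1. L = 2 ≈ 2.0000.
Efficiency = H/L = 1.9177/2.0000 = 95.9%.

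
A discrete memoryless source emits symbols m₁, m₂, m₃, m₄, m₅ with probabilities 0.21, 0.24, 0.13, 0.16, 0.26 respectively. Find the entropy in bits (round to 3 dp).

2.278 bits

H = −Σ pᵢ log₂ pᵢ.
−0.21·log₂(0.21) = 0.4728
−0.24·log₂(0.24) = 0.4941
−0.13·log₂(0.13) = 0.3826
−0.16·log₂(0.16) = 0.4230
−0.26·log₂(0.26) = 0.5053
Sum ≈ 2.2779 → 2.278 bits.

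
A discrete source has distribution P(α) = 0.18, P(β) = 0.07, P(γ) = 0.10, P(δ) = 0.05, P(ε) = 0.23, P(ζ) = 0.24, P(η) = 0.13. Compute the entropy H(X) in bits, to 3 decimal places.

2.627 bits

H = −Σ pᵢ log₂ pᵢ.
−0.18·log₂(0.18) = 0.4453
−0.07·log₂(0.07) = 0.2686
−0.10·log₂(0.10) = 0.3322
−0.05·log₂(0.05) = 0.2161
−0.23·log₂(0.23) = 0.4877
−0.24·log₂(0.24) = 0.4941
−0.13·log₂(0.13) = 0.3826
Sum ≈ 2.6266 → 2.627 bits.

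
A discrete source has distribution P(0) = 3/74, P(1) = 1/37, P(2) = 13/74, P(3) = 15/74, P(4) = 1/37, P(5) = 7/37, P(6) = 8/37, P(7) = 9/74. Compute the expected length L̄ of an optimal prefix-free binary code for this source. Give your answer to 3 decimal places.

Repeatedly combine the two least-probable nodes; the expected code length is the sum of the merged weights.
merge 1/37 + 1/37 → 2/37
merge 3/74 + 2/37 → 7/74
merge 7/74 + 9/74 → 8/37
merge 13/74 + 7/37 → 27/74
merge 15/74 + 8/37 → 31/74
merge 8/37 + 27/74 → 43/74
merge 31/74 + 43/74 → 1
L = 2/37 + 7/74 + 8/37 + 27/74 + 31/74 + 43/74 + 1 = 101/37 ≈ 2.730 bits/symbol.

2.730 bits/symbol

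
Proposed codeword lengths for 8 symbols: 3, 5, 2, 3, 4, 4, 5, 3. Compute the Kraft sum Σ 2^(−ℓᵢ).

0.8125

With common denominator 2^5 = 32: Σ 2^(−ℓᵢ) = 4/32 + 1/32 + 8/32 + 4/32 + 2/32 + 2/32 + 1/32 + 4/32 = 26/32 = 0.8125.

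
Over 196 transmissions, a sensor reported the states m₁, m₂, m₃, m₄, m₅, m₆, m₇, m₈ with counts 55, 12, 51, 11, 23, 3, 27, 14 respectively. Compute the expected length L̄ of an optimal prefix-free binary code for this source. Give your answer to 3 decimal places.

2.663 bits/symbol

Probabilities are the counts divided by 196.
Repeatedly combine the two least-probable nodes; the expected code length is the sum of the merged weights.
merge 3/196 + 11/196 → 1/14
merge 3/49 + 1/14 → 13/98
merge 1/14 + 23/196 → 37/196
merge 13/98 + 27/196 → 53/196
merge 37/196 + 51/196 → 22/49
merge 53/196 + 55/196 → 27/49
merge 22/49 + 27/49 → 1
L = 1/14 + 13/98 + 37/196 + 53/196 + 22/49 + 27/49 + 1 = 261/98 ≈ 2.663 bits/symbol.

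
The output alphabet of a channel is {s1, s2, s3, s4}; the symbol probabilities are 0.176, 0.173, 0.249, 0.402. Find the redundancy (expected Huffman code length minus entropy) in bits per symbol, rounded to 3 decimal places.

0.040 bits

Entropy H = −Σ p log₂ p ≈ 1.9070 bits.
Huffman merges: 173/1000+22/125→349/1000; 249/1000+349/1000→299/500; 201/500+299/500→1. L = 1947/1000 ≈ 1.9470.
L − H = 1.9470 − 1.9070 = 0.040 bits.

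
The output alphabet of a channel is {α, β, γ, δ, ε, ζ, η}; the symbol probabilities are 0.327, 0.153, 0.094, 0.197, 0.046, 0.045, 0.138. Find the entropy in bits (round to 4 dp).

H = −Σ pᵢ log₂ pᵢ.
−0.327·log₂(0.327) = 0.5273
−0.153·log₂(0.153) = 0.4144
−0.094·log₂(0.094) = 0.3207
−0.197·log₂(0.197) = 0.4617
−0.046·log₂(0.046) = 0.2043
−0.045·log₂(0.045) = 0.2013
−0.138·log₂(0.138) = 0.3943
Sum ≈ 2.5241 → 2.5241 bits.

2.5241 bits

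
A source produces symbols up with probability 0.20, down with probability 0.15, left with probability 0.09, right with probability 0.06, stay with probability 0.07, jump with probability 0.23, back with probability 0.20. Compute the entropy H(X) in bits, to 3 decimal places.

2.652 bits

H = −Σ pᵢ log₂ pᵢ.
−0.20·log₂(0.20) = 0.4644
−0.15·log₂(0.15) = 0.4105
−0.09·log₂(0.09) = 0.3127
−0.06·log₂(0.06) = 0.2435
−0.07·log₂(0.07) = 0.2686
−0.23·log₂(0.23) = 0.4877
−0.20·log₂(0.20) = 0.4644
Sum ≈ 2.6517 → 2.652 bits.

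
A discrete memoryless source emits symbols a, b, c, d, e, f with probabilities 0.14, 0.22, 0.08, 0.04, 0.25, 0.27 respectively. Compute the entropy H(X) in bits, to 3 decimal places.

H = −Σ pᵢ log₂ pᵢ.
−0.14·log₂(0.14) = 0.3971
−0.22·log₂(0.22) = 0.4806
−0.08·log₂(0.08) = 0.2915
−0.04·log₂(0.04) = 0.1858
−0.25·log₂(0.25) = 0.5000
−0.27·log₂(0.27) = 0.5100
Sum ≈ 2.3650 → 2.365 bits.

2.365 bits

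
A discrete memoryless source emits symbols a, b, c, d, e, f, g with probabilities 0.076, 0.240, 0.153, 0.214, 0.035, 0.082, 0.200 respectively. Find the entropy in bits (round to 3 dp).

2.597 bits

H = −Σ pᵢ log₂ pᵢ.
−0.076·log₂(0.076) = 0.2826
−0.240·log₂(0.240) = 0.4941
−0.153·log₂(0.153) = 0.4144
−0.214·log₂(0.214) = 0.4760
−0.035·log₂(0.035) = 0.1693
−0.082·log₂(0.082) = 0.2959
−0.200·log₂(0.200) = 0.4644
Sum ≈ 2.5966 → 2.597 bits.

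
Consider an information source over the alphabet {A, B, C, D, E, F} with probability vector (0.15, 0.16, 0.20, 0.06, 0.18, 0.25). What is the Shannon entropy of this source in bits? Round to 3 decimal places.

2.487 bits

H = −Σ pᵢ log₂ pᵢ.
−0.15·log₂(0.15) = 0.4105
−0.16·log₂(0.16) = 0.4230
−0.20·log₂(0.20) = 0.4644
−0.06·log₂(0.06) = 0.2435
−0.18·log₂(0.18) = 0.4453
−0.25·log₂(0.25) = 0.5000
Sum ≈ 2.4868 → 2.487 bits.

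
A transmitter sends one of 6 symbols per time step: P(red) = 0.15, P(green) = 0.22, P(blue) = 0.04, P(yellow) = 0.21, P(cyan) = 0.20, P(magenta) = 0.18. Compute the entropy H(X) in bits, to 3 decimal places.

H = −Σ pᵢ log₂ pᵢ.
−0.15·log₂(0.15) = 0.4105
−0.22·log₂(0.22) = 0.4806
−0.04·log₂(0.04) = 0.1858
−0.21·log₂(0.21) = 0.4728
−0.20·log₂(0.20) = 0.4644
−0.18·log₂(0.18) = 0.4453
Sum ≈ 2.4594 → 2.459 bits.

2.459 bits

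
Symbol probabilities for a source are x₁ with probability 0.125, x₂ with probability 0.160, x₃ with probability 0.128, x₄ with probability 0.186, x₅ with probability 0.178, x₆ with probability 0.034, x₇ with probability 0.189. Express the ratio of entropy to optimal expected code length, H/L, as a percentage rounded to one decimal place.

96.7%

Entropy H = −Σ p log₂ p ≈ 2.6924 bits.
Huffman merges: 17/500+1/8→159/1000; 16/125+159/1000→287/1000; 4/25+89/500→169/500; 93/500+189/1000→3/8; 287/1000+169/500→5/8; 3/8+5/8→1. L = 348/125 ≈ 2.7840.
Efficiency = H/L = 2.6924/2.7840 = 96.7%.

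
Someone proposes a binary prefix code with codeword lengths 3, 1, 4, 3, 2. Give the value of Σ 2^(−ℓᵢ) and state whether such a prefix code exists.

1.0625; no

With common denominator 2^4 = 16: Σ 2^(−ℓᵢ) = 2/16 + 8/16 + 1/16 + 2/16 + 4/16 = 17/16 = 1.0625.
Kraft's inequality requires Σ ≤ 1; here Σ = 1.0625 > 1, so no such prefix code exists.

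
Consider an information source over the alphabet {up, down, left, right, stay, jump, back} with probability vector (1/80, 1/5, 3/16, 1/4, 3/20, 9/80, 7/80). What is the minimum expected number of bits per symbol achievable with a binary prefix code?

2.65 bits/symbol

Repeatedly combine the two least-probable nodes; the expected code length is the sum of the merged weights.
merge 1/80 + 7/80 → 1/10
merge 1/10 + 9/80 → 17/80
merge 3/20 + 3/16 → 27/80
merge 1/5 + 17/80 → 33/80
merge 1/4 + 27/80 → 47/80
merge 33/80 + 47/80 → 1
L = 1/10 + 17/80 + 27/80 + 33/80 + 47/80 + 1 = 53/20 = 2.65 bits/symbol.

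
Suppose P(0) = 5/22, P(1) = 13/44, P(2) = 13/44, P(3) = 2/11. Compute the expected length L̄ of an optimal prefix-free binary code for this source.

2 bits/symbol

Repeatedly combine the two least-probable nodes; the expected code length is the sum of the merged weights.
merge 2/11 + 5/22 → 9/22
merge 13/44 + 13/44 → 13/22
merge 9/22 + 13/22 → 1
L = 9/22 + 13/22 + 1 = 2 bits/symbol.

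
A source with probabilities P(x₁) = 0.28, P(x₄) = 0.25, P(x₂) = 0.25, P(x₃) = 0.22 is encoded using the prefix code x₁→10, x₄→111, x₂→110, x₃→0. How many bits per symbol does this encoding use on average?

L̄ = Σ pᵢ·ℓᵢ = 0.28·2 + 0.25·3 + 0.25·3 + 0.22·1 = 2.28 bits/symbol.

2.28 bits/symbol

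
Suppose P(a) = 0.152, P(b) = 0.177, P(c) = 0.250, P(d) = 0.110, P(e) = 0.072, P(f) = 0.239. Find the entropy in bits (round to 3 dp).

H = −Σ pᵢ log₂ pᵢ.
−0.152·log₂(0.152) = 0.4131
−0.177·log₂(0.177) = 0.4422
−0.250·log₂(0.250) = 0.5000
−0.110·log₂(0.110) = 0.3503
−0.072·log₂(0.072) = 0.2733
−0.239·log₂(0.239) = 0.4935
Sum ≈ 2.4724 → 2.472 bits.

2.472 bits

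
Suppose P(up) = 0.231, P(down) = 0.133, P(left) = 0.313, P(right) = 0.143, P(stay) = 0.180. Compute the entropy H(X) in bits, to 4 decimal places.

H = −Σ pᵢ log₂ pᵢ.
−0.231·log₂(0.231) = 0.4883
−0.133·log₂(0.133) = 0.3871
−0.313·log₂(0.313) = 0.5245
−0.143·log₂(0.143) = 0.4012
−0.180·log₂(0.180) = 0.4453
Sum ≈ 2.2465 → 2.2465 bits.

2.2465 bits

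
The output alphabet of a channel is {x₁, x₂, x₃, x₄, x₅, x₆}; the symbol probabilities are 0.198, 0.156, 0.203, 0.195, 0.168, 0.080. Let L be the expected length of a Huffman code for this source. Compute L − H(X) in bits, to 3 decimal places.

0.068 bits

Entropy H = −Σ p log₂ p ≈ 2.5315 bits.
Huffman merges: 2/25+39/250→59/250; 21/125+39/200→363/1000; 99/500+203/1000→401/1000; 59/250+363/1000→599/1000; 401/1000+599/1000→1. L = 2599/1000 ≈ 2.5990.
L − H = 2.5990 − 2.5315 = 0.068 bits.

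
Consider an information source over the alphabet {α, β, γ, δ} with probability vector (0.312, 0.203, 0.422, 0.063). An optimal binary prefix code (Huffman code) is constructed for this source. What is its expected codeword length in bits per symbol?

Repeatedly combine the two least-probable nodes; the expected code length is the sum of the merged weights.
merge 63/1000 + 203/1000 → 133/500
merge 133/500 + 39/125 → 289/500
merge 211/500 + 289/500 → 1
L = 133/500 + 289/500 + 1 = 461/250 = 1.844 bits/symbol.

1.844 bits/symbol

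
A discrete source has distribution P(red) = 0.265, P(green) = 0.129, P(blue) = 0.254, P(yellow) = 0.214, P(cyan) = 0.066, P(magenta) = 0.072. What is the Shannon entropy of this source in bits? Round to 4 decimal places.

H = −Σ pᵢ log₂ pᵢ.
−0.265·log₂(0.265) = 0.5077
−0.129·log₂(0.129) = 0.3811
−0.254·log₂(0.254) = 0.5022
−0.214·log₂(0.214) = 0.4760
−0.066·log₂(0.066) = 0.2588
−0.072·log₂(0.072) = 0.2733
Sum ≈ 2.3992 → 2.3992 bits.

2.3992 bits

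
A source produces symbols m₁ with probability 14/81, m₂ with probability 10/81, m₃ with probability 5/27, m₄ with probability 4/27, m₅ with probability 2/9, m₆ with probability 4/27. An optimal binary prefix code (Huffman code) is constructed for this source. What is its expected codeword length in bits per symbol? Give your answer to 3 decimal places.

2.593 bits/symbol

Repeatedly combine the two least-probable nodes; the expected code length is the sum of the merged weights.
merge 10/81 + 4/27 → 22/81
merge 4/27 + 14/81 → 26/81
merge 5/27 + 2/9 → 11/27
merge 22/81 + 26/81 → 16/27
merge 11/27 + 16/27 → 1
L = 22/81 + 26/81 + 11/27 + 16/27 + 1 = 70/27 ≈ 2.593 bits/symbol.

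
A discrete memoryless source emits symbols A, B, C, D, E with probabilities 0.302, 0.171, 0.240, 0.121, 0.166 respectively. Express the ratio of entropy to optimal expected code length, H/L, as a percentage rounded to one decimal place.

Entropy H = −Σ p log₂ p ≈ 2.2502 bits.
Huffman merges: 121/1000+83/500→287/1000; 171/1000+6/25→411/1000; 287/1000+151/500→589/1000; 411/1000+589/1000→1. L = 2287/1000 ≈ 2.2870.
Efficiency = H/L = 2.2502/2.2870 = 98.4%.

98.4%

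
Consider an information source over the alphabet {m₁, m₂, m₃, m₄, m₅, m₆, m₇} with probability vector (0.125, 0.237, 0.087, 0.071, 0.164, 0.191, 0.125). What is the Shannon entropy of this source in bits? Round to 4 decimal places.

H = −Σ pᵢ log₂ pᵢ.
−0.125·log₂(0.125) = 0.3750
−0.237·log₂(0.237) = 0.4923
−0.087·log₂(0.087) = 0.3065
−0.071·log₂(0.071) = 0.2709
−0.164·log₂(0.164) = 0.4278
−0.191·log₂(0.191) = 0.4562
−0.125·log₂(0.125) = 0.3750
Sum ≈ 2.7036 → 2.7036 bits.

2.7036 bits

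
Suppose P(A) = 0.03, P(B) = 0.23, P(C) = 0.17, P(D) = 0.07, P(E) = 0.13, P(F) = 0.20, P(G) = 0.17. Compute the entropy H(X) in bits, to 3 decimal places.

H = −Σ pᵢ log₂ pᵢ.
−0.03·log₂(0.03) = 0.1518
−0.23·log₂(0.23) = 0.4877
−0.17·log₂(0.17) = 0.4346
−0.07·log₂(0.07) = 0.2686
−0.13·log₂(0.13) = 0.3826
−0.20·log₂(0.20) = 0.4644
−0.17·log₂(0.17) = 0.4346
Sum ≈ 2.6242 → 2.624 bits.

2.624 bits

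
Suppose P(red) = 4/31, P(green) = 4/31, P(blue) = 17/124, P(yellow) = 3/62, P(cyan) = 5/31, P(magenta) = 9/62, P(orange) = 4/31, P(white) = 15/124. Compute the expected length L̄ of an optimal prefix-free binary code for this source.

3 bits/symbol

Repeatedly combine the two least-probable nodes; the expected code length is the sum of the merged weights.
merge 3/62 + 15/124 → 21/124
merge 4/31 + 4/31 → 8/31
merge 4/31 + 17/124 → 33/124
merge 9/62 + 5/31 → 19/62
merge 21/124 + 8/31 → 53/124
merge 33/124 + 19/62 → 71/124
merge 53/124 + 71/124 → 1
L = 21/124 + 8/31 + 33/124 + 19/62 + 53/124 + 71/124 + 1 = 3 bits/symbol.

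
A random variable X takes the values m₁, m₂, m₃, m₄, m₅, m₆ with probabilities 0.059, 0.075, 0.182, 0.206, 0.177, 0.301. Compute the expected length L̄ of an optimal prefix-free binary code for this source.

2.445 bits/symbol

Repeatedly combine the two least-probable nodes; the expected code length is the sum of the merged weights.
merge 59/1000 + 3/40 → 67/500
merge 67/500 + 177/1000 → 311/1000
merge 91/500 + 103/500 → 97/250
merge 301/1000 + 311/1000 → 153/250
merge 97/250 + 153/250 → 1
L = 67/500 + 311/1000 + 97/250 + 153/250 + 1 = 489/200 = 2.445 bits/symbol.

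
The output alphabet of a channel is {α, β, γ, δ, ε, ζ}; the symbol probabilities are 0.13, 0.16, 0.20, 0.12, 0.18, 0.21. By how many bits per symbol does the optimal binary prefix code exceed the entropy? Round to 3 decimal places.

0.035 bits

Entropy H = −Σ p log₂ p ≈ 2.5552 bits.
Huffman merges: 3/25+13/100→1/4; 4/25+9/50→17/50; 1/5+21/100→41/100; 1/4+17/50→59/100; 41/100+59/100→1. L = 259/100 ≈ 2.5900.
L − H = 2.5900 − 2.5552 = 0.035 bits.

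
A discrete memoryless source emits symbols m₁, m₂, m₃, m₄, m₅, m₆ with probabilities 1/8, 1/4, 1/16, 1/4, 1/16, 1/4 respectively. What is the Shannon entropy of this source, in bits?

2.375 bits

Each probability is a power of 1/2, so log₂(1/p) is an integer.
H = Σ p·log₂(1/p) = 1/8·3 + 1/4·2 + 1/16·4 + 1/4·2 + 1/16·4 + 1/4·2 = 2.375 bits.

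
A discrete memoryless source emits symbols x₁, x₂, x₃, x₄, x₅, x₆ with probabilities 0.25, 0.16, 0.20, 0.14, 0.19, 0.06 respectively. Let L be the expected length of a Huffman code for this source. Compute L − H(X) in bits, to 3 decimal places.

Entropy H = −Σ p log₂ p ≈ 2.4833 bits.
Huffman merges: 3/50+7/50→1/5; 4/25+19/100→7/20; 1/5+1/5→2/5; 1/4+7/20→3/5; 2/5+3/5→1. L = 51/20 ≈ 2.5500.
L − H = 2.5500 − 2.4833 = 0.067 bits.

0.067 bits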